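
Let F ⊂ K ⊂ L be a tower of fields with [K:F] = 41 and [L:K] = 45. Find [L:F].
[L:F] = 1845

The tower law says that for any tower of field extensions F ⊂ K ⊂ L with finite degrees, [L:F] = [L:K] · [K:F]. Here this gives [L:F] = 45 · 41 = 1845.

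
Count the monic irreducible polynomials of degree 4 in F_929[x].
There are 186209726160 monic irreducible polynomials of degree 4 over F_929

Each element of F_{929^4} that lies in no proper subfield is a root of exactly one monic irreducible of degree 4 over F_929, and each such polynomial has 4 distinct roots in F_{929^4}. By Möbius inversion the count is N_929(4) = (1/4) Σ_{d|4} μ(4/d) · 929^d = (1/4)(μ(4)·929^1 + μ(2)·929^2 + μ(1)·929^4) = 744838904640/4 = 186209726160.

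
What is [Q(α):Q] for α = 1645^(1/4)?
[Q(α):Q] = 4

α is a root of x^4 - 1645. By Eisenstein's criterion at the prime p = 5 (which divides the constant term 1645 but p^2 = 25 does not, since 1645 is squarefree), x^4 - 1645 is irreducible over Q. Hence [Q(α):Q] = 4.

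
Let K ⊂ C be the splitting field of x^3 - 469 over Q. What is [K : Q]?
[K : Q] = 6

The roots of x^3 - 469 are ∛469, ω∛469, ω^2∛469 where ω = e^(2πi/3) is a primitive cube root of unity, so K = Q(∛469, ω). Now [Q(∛469):Q] = 3 (since 469 is not a perfect cube, x^3 - 469 is irreducible) and [Q(ω):Q] = 2. Both 2 and 3 divide [K:Q], and [K:Q] ≤ 3·2 = 6, so [K:Q] = 6. (Equivalently: Q(∛469) ⊂ R but ω ∉ R, so [K : Q(∛469)] = 2.)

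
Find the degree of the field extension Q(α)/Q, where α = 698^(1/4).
[Q(α):Q] = 4

α is a root of x^4 - 698. By Eisenstein's criterion at the prime p = 2 (which divides the constant term 698 but p^2 = 4 does not, since 698 is squarefree), x^4 - 698 is irreducible over Q. Hence [Q(α):Q] = 4.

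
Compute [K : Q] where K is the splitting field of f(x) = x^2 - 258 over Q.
[K : Q] = 2

f(x) = x^2 - 258 factors as (x - √258)(x + √258). The splitting field is K = Q(√258). Since 258 is squarefree and > 1, it is not a perfect square, so x^2 - 258 is irreducible over Q and [Q(√258) : Q] = 2. Hence [K : Q] = 2.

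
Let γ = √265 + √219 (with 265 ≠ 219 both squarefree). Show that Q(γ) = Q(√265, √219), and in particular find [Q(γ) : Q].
[Q(γ) : Q] = 4 (equivalently, Q(γ) = Q(√265, √219))

Obviously Q(γ) ⊆ Q(√265, √219), and [Q(√265, √219):Q] = 4 (since 265, 219 are distinct squarefree integers > 1 with 58035 not a perfect square). To show equality we compute the minimal polynomial of γ. From γ = √265 + √219: γ^2 = 265 + 2√(58035) + 219 = 484 + 2√(58035), so γ^2 - 484 = 2√(58035); squaring, (γ^2 - 484)^2 = 4·58035, i.e. γ^4 - 968γ^2 + 234256 - 232140 = 0, i.e. γ^4 - 968γ^2 + 2116 = 0. So γ is a root of x^4 - 968x^2 + 2116. This polynomial is irreducible over Q: it has no rational root (each ±√265 ± √219 is irrational), and any factorization into two quadratics over Q would force √(58035) ∈ Q (pairing opposite roots) or √265, √219 ∈ Q (other pairings), all impossible. Hence [Q(γ):Q] = 4 = [Q(√265, √219):Q], so Q(γ) = Q(√265, √219).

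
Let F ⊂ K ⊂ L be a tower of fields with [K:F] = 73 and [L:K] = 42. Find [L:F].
[L:F] = 3066

The tower law says that for any tower of field extensions F ⊂ K ⊂ L with finite degrees, [L:F] = [L:K] · [K:F]. Here this gives [L:F] = 42 · 73 = 3066.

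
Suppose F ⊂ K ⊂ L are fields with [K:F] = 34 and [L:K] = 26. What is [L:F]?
[L:F] = 884

The tower law says that for any tower of field extensions F ⊂ K ⊂ L with finite degrees, [L:F] = [L:K] · [K:F]. Here this gives [L:F] = 26 · 34 = 884.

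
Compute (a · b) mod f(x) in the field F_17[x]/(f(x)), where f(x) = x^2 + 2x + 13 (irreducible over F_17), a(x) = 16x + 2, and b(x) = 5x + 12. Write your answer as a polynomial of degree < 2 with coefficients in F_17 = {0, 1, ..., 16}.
a · b ≡ 8x + 4 (mod f(x))

Multiply in F_17[x]: a(x)·b(x) = (16x + 2)·(5x + 12) = 12x^2 + 15x + 7. This has degree ≥ 2, so divide by f(x) over F_17: 12x^2 + 15x + 7 = (12)·(x^2 + 2x + 13) + (8x + 4). Hence a·b ≡ 8x + 4 (mod f). (F_17[x]/(f) is a field with 17^2 = 289 elements since f is irreducible of degree 2.)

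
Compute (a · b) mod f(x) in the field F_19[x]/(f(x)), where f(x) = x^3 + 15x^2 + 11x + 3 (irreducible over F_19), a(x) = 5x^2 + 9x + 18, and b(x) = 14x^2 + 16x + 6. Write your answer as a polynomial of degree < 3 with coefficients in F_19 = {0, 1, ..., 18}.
a · b ≡ 4x^2 + 11x + 18 (mod f(x))

Multiply in F_19[x]: a(x)·b(x) = (5x^2 + 9x + 18)·(14x^2 + 16x + 6) = 13x^4 + 16x^3 + 8x^2 + 13. This has degree ≥ 3, so divide by f(x) over F_19: 13x^4 + 16x^3 + 8x^2 + 13 = (13x + 11)·(x^3 + 15x^2 + 11x + 3) + (4x^2 + 11x + 18). Hence a·b ≡ 4x^2 + 11x + 18 (mod f). (F_19[x]/(f) is a field with 19^3 = 6859 elements since f is irreducible of degree 3.)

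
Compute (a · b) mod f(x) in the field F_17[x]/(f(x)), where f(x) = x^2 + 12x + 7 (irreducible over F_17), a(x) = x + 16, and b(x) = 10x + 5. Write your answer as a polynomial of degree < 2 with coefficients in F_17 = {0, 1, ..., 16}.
a · b ≡ 11x + 10 (mod f(x))

Multiply in F_17[x]: a(x)·b(x) = (x + 16)·(10x + 5) = 10x^2 + 12x + 12. This has degree ≥ 2, so divide by f(x) over F_17: 10x^2 + 12x + 12 = (10)·(x^2 + 12x + 7) + (11x + 10). Hence a·b ≡ 11x + 10 (mod f). (F_17[x]/(f) is a field with 17^2 = 289 elements since f is irreducible of degree 2.)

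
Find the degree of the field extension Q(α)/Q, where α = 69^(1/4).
[Q(α):Q] = 4

α is a root of x^4 - 69. By Eisenstein's criterion at the prime p = 3 (which divides the constant term 69 but p^2 = 9 does not, since 69 is squarefree), x^4 - 69 is irreducible over Q. Hence [Q(α):Q] = 4.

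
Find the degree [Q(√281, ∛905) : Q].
[Q(√281, ∛905) : Q] = 6

Let L = Q(√281, ∛905). Since Q(√281) ⊂ L and [Q(√281):Q] = 2, the tower law gives 2 | [L:Q]. Likewise Q(∛905) ⊂ L with [Q(∛905):Q] = 3 (because 905 is not a perfect cube), so 3 | [L:Q]. As gcd(2,3) = 1, [L:Q] is divisible by 6. Conversely L is generated over Q by √281 and ∛905, so [L:Q] ≤ 2·3 = 6. Therefore [Q(√281, ∛905) : Q] = 6.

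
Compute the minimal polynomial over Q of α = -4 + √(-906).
m_α(x) = x^2 + 8x + 922

From α + 4 = √(-906), squaring gives (α + 4)^2 = -906, i.e. α^2 + 8α + 16 = -906, so α^2 + 8α + 922 = 0. The discriminant of x^2 + 8x + 922 is (8)^2 - 4·(922) = 64 - 3688 = -3624, and 4·(-906) is not a perfect square in Q since -906 is squarefree and ≠ 1. Hence x^2 + 8x + 922 is irreducible over Q and is the minimal polynomial of α.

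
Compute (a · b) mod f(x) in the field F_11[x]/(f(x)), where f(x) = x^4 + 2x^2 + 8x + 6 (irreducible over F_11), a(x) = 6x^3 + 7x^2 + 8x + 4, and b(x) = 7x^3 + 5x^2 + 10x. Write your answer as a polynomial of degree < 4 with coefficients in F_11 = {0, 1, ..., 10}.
a · b ≡ 7x^3 + 6x^2 + 9x + 5 (mod f(x))

Multiply in F_11[x]: a(x)·b(x) = (6x^3 + 7x^2 + 8x + 4)·(7x^3 + 5x^2 + 10x) = 9x^6 + 2x^5 + 8x^4 + 6x^3 + x^2 + 7x. This has degree ≥ 4, so divide by f(x) over F_11: 9x^6 + 2x^5 + 8x^4 + 6x^3 + x^2 + 7x = (9x^2 + 2x + 1)·(x^4 + 2x^2 + 8x + 6) + (7x^3 + 6x^2 + 9x + 5). Hence a·b ≡ 7x^3 + 6x^2 + 9x + 5 (mod f). (F_11[x]/(f) is a field with 11^4 = 14641 elements since f is irreducible of degree 4.)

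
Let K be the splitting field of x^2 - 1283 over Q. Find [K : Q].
[K : Q] = 2

f(x) = x^2 - 1283 factors as (x - √1283)(x + √1283). The splitting field is K = Q(√1283). Since 1283 is squarefree and > 1, it is not a perfect square, so x^2 - 1283 is irreducible over Q and [Q(√1283) : Q] = 2. Hence [K : Q] = 2.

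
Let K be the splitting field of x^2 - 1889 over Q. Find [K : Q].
[K : Q] = 2

f(x) = x^2 - 1889 factors as (x - √1889)(x + √1889). The splitting field is K = Q(√1889). Since 1889 is squarefree and > 1, it is not a perfect square, so x^2 - 1889 is irreducible over Q and [Q(√1889) : Q] = 2. Hence [K : Q] = 2.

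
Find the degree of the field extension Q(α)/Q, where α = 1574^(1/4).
[Q(α):Q] = 4

α is a root of x^4 - 1574. By Eisenstein's criterion at the prime p = 2 (which divides the constant term 1574 but p^2 = 4 does not, since 1574 is squarefree), x^4 - 1574 is irreducible over Q. Hence [Q(α):Q] = 4.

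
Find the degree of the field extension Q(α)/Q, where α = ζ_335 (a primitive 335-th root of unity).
[Q(α):Q] = 264

The minimal polynomial of ζ_335 over Q is the 335-th cyclotomic polynomial Φ_335(x), which is irreducible over Q and has degree φ(335) = 264. Hence [Q(α):Q] = φ(335) = 264.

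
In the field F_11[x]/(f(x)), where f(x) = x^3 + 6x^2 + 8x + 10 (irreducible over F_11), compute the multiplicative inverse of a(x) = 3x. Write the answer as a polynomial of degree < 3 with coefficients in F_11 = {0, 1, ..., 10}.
a(x)^(-1) ≡ 4x^2 + 2x + 10 (mod f(x))

Since f is irreducible over F_11, F_11[x]/(f) is a field and a(x) ≠ 0 has an inverse. Apply the extended Euclidean algorithm to f(x) and a(x) in F_11[x]: f(x) = (4x^2 + 2x + 10)·a(x) + (10). The last nonzero remainder is the constant 10 = gcd(f, a) in F_11. Back-substituting through the division chain expresses 10 = s(x)·a(x) + t(x)·f(x) with s(x) ≡ 7x^2 + 9x + 1 (mod f), so (7x^2 + 9x + 1)·a(x) ≡ 10 (mod f). Multiplying by 10^(-1) ≡ 10 in F_11 gives a(x)^(-1) ≡ 10·(7x^2 + 9x + 1) ≡ 4x^2 + 2x + 10 (mod f). Check: (3x)·(4x^2 + 2x + 10) = x^3 + 6x^2 + 8x ≡ 1 (mod x^3 + 6x^2 + 8x + 10).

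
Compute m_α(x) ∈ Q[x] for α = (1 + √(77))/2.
m_α(x) = x^2 - x - 19

From 2α - 1 = √(77), squaring gives (2α - 1)^2 = 77, i.e. 4α^2 - 4α + 1 = 77, so α^2 - α + (1 - 77)/4 = 0. Since 77 ≡ 1 (mod 4), (1 - 77)/4 = -19 ∈ Z. The polynomial x^2 - x - 19 has discriminant 1 - 4·(-19) = 77, which is not a perfect square in Q (d = 77 is squarefree and ≠ 1), so x^2 - x - 19 is irreducible over Q. It is the minimal polynomial of α.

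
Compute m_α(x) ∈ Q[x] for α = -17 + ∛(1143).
m_α(x) = x^3 + 51x^2 + 867x + 3770

Set β = α + 17 = ∛(1143), so β^3 = 1143. Then (α + 17)^3 - 1143 = 0, i.e. α is a root of g(x) = (x + 17)^3 - 1143 = x^3 + 51x^2 + 867x + 3770. Since g(x) = h(x + 17) where h(x) = x^3 - 1143, and h is irreducible over Q (because 1143 is not a perfect cube, so h has no rational root, and a monic cubic with no rational root is irreducible), g is also irreducible (irreducibility is preserved under the substitution x → x + 17). Hence m_α(x) = x^3 + 51x^2 + 867x + 3770.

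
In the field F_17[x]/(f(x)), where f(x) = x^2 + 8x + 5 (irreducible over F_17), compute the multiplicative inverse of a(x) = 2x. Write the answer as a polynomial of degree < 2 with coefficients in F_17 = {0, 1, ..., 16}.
a(x)^(-1) ≡ 5x + 6 (mod f(x))

Since f is irreducible over F_17, F_17[x]/(f) is a field and a(x) ≠ 0 has an inverse. Apply the extended Euclidean algorithm to f(x) and a(x) in F_17[x]: f(x) = (9x + 4)·a(x) + (5). The last nonzero remainder is the constant 5 = gcd(f, a) in F_17. Back-substituting through the division chain expresses 5 = s(x)·a(x) + t(x)·f(x) with s(x) ≡ 8x + 13 (mod f), so (8x + 13)·a(x) ≡ 5 (mod f). Multiplying by 5^(-1) ≡ 7 in F_17 gives a(x)^(-1) ≡ 7·(8x + 13) ≡ 5x + 6 (mod f). Check: (2x)·(5x + 6) = 10x^2 + 12x ≡ 1 (mod x^2 + 8x + 5).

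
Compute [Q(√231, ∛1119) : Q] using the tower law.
[Q(√231, ∛1119) : Q] = 6

Let L = Q(√231, ∛1119). Since Q(√231) ⊂ L and [Q(√231):Q] = 2, the tower law gives 2 | [L:Q]. Likewise Q(∛1119) ⊂ L with [Q(∛1119):Q] = 3 (because 1119 is not a perfect cube), so 3 | [L:Q]. As gcd(2,3) = 1, [L:Q] is divisible by 6. Conversely L is generated over Q by √231 and ∛1119, so [L:Q] ≤ 2·3 = 6. Therefore [Q(√231, ∛1119) : Q] = 6.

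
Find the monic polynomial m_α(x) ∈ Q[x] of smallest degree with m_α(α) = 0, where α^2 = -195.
m_α(x) = x^2 + 195

α satisfies α^2 + 195 = 0, so x^2 + 195 annihilates α. Since d = -195 is squarefree and ≠ 1, it is not a perfect square in Q, so x^2 + 195 has no rational root and is therefore irreducible over Q (a degree-2 polynomial over a field is irreducible iff it has no root). Hence m_α(x) = x^2 + 195.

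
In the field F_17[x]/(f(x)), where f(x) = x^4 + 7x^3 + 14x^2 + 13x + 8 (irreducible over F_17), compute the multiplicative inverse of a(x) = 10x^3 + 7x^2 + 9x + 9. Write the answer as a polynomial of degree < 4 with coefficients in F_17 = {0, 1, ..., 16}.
a(x)^(-1) ≡ 3x^3 + 9x^2 + 7x + 11 (mod f(x))

Since f is irreducible over F_17, F_17[x]/(f) is a field and a(x) ≠ 0 has an inverse. Apply the extended Euclidean algorithm to f(x) and a(x) in F_17[x]: f(x) = (12x + 11)·a(x) + (16x^2 + 10x + 11);  a(x) = (7x + 12)·(16x^2 + 10x + 11) + (16x + 13);  (16x^2 + 10x + 11) = (x + 3)·(16x + 13) + (6). The last nonzero remainder is the constant 6 = gcd(f, a) in F_17. Back-substituting through the division chain expresses 6 = s(x)·a(x) + t(x)·f(x) with s(x) ≡ x^3 + 3x^2 + 8x + 15 (mod f), so (x^3 + 3x^2 + 8x + 15)·a(x) ≡ 6 (mod f). Multiplying by 6^(-1) ≡ 3 in F_17 gives a(x)^(-1) ≡ 3·(x^3 + 3x^2 + 8x + 15) ≡ 3x^3 + 9x^2 + 7x + 11 (mod f). Check: (10x^3 + 7x^2 + 9x + 9)·(3x^3 + 9x^2 + 7x + 11) = 13x^6 + 9x^5 + 7x^4 + 12x^3 + 9x + 14 ≡ 1 (mod x^4 + 7x^3 + 14x^2 + 13x + 8).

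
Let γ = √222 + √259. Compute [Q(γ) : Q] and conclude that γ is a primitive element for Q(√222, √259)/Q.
[Q(γ) : Q] = 4 (equivalently, Q(γ) = Q(√222, √259))

Obviously Q(γ) ⊆ Q(√222, √259), and [Q(√222, √259):Q] = 4 (since 222, 259 are distinct squarefree integers > 1 with 57498 not a perfect square). To show equality we compute the minimal polynomial of γ. From γ = √222 + √259: γ^2 = 222 + 2√(57498) + 259 = 481 + 2√(57498), so γ^2 - 481 = 2√(57498); squaring, (γ^2 - 481)^2 = 4·57498, i.e. γ^4 - 962γ^2 + 231361 - 229992 = 0, i.e. γ^4 - 962γ^2 + 1369 = 0. So γ is a root of x^4 - 962x^2 + 1369. This polynomial is irreducible over Q: it has no rational root (each ±√222 ± √259 is irrational), and any factorization into two quadratics over Q would force √(57498) ∈ Q (pairing opposite roots) or √222, √259 ∈ Q (other pairings), all impossible. Hence [Q(γ):Q] = 4 = [Q(√222, √259):Q], so Q(γ) = Q(√222, √259).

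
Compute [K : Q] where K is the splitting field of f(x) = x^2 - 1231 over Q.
[K : Q] = 2

f(x) = x^2 - 1231 factors as (x - √1231)(x + √1231). The splitting field is K = Q(√1231). Since 1231 is squarefree and > 1, it is not a perfect square, so x^2 - 1231 is irreducible over Q and [Q(√1231) : Q] = 2. Hence [K : Q] = 2.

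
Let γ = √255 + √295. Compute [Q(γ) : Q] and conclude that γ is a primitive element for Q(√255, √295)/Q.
[Q(γ) : Q] = 4 (equivalently, Q(γ) = Q(√255, √295))

Obviously Q(γ) ⊆ Q(√255, √295), and [Q(√255, √295):Q] = 4 (since 255, 295 are distinct squarefree integers > 1 with 75225 not a perfect square). To show equality we compute the minimal polynomial of γ. From γ = √255 + √295: γ^2 = 255 + 2√(75225) + 295 = 550 + 2√(75225), so γ^2 - 550 = 2√(75225); squaring, (γ^2 - 550)^2 = 4·75225, i.e. γ^4 - 1100γ^2 + 302500 - 300900 = 0, i.e. γ^4 - 1100γ^2 + 1600 = 0. So γ is a root of x^4 - 1100x^2 + 1600. This polynomial is irreducible over Q: it has no rational root (each ±√255 ± √295 is irrational), and any factorization into two quadratics over Q would force √(75225) ∈ Q (pairing opposite roots) or √255, √295 ∈ Q (other pairings), all impossible. Hence [Q(γ):Q] = 4 = [Q(√255, √295):Q], so Q(γ) = Q(√255, √295).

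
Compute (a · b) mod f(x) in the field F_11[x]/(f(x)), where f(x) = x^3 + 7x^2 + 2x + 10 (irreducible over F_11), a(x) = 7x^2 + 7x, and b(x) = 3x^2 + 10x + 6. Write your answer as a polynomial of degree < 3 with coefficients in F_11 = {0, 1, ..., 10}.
a · b ≡ 10x + 10 (mod f(x))

Multiply in F_11[x]: a(x)·b(x) = (7x^2 + 7x)·(3x^2 + 10x + 6) = 10x^4 + 3x^3 + 2x^2 + 9x. This has degree ≥ 3, so divide by f(x) over F_11: 10x^4 + 3x^3 + 2x^2 + 9x = (10x + 10)·(x^3 + 7x^2 + 2x + 10) + (10x + 10). Hence a·b ≡ 10x + 10 (mod f). (F_11[x]/(f) is a field with 11^3 = 1331 elements since f is irreducible of degree 3.)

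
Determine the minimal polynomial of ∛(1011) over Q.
m_α(x) = x^3 - 1011

α satisfies α^3 = 1011, so x^3 - 1011 annihilates α. By the rational root test, a rational root p/q (in lowest terms) of x^3 - 1011 would satisfy p^3 = 1011 q^3, forcing q = 1 and p^3 = 1011; but 1011 is not a perfect cube, contradiction. A monic cubic over Q with no rational root is irreducible (any nontrivial factorization would include a linear factor). Hence x^3 - 1011 is the minimal polynomial of α, and in particular [Q(α):Q] = 3.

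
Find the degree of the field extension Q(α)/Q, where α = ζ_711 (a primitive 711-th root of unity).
[Q(α):Q] = 468

The minimal polynomial of ζ_711 over Q is the 711-th cyclotomic polynomial Φ_711(x), which is irreducible over Q and has degree φ(711) = 468. Hence [Q(α):Q] = φ(711) = 468.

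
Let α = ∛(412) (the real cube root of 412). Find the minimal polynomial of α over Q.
m_α(x) = x^3 - 412

α satisfies α^3 = 412, so x^3 - 412 annihilates α. By the rational root test, a rational root p/q (in lowest terms) of x^3 - 412 would satisfy p^3 = 412 q^3, forcing q = 1 and p^3 = 412; but 412 is not a perfect cube, contradiction. A monic cubic over Q with no rational root is irreducible (any nontrivial factorization would include a linear factor). Hence x^3 - 412 is the minimal polynomial of α, and in particular [Q(α):Q] = 3.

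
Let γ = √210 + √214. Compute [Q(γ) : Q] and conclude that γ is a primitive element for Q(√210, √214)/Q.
[Q(γ) : Q] = 4 (equivalently, Q(γ) = Q(√210, √214))

Obviously Q(γ) ⊆ Q(√210, √214), and [Q(√210, √214):Q] = 4 (since 210, 214 are distinct squarefree integers > 1 with 44940 not a perfect square). To show equality we compute the minimal polynomial of γ. From γ = √210 + √214: γ^2 = 210 + 2√(44940) + 214 = 424 + 2√(44940), so γ^2 - 424 = 2√(44940); squaring, (γ^2 - 424)^2 = 4·44940, i.e. γ^4 - 848γ^2 + 179776 - 179760 = 0, i.e. γ^4 - 848γ^2 + 16 = 0. So γ is a root of x^4 - 848x^2 + 16. This polynomial is irreducible over Q: it has no rational root (each ±√210 ± √214 is irrational), and any factorization into two quadratics over Q would force √(44940) ∈ Q (pairing opposite roots) or √210, √214 ∈ Q (other pairings), all impossible. Hence [Q(γ):Q] = 4 = [Q(√210, √214):Q], so Q(γ) = Q(√210, √214).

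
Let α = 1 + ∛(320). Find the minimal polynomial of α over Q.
m_α(x) = x^3 - 3x^2 + 3x - 321

Set β = α - 1 = ∛(320), so β^3 = 320. Then (α - 1)^3 - 320 = 0, i.e. α is a root of g(x) = (x - 1)^3 - 320 = x^3 - 3x^2 + 3x - 321. Since g(x) = h(x - 1) where h(x) = x^3 - 320, and h is irreducible over Q (because 320 is not a perfect cube, so h has no rational root, and a monic cubic with no rational root is irreducible), g is also irreducible (irreducibility is preserved under the substitution x → x - 1). Hence m_α(x) = x^3 - 3x^2 + 3x - 321.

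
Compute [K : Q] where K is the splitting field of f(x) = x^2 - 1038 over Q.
[K : Q] = 2

f(x) = x^2 - 1038 factors as (x - √1038)(x + √1038). The splitting field is K = Q(√1038). Since 1038 is squarefree and > 1, it is not a perfect square, so x^2 - 1038 is irreducible over Q and [Q(√1038) : Q] = 2. Hence [K : Q] = 2.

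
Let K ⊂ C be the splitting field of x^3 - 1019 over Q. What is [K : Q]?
[K : Q] = 6

The roots of x^3 - 1019 are ∛1019, ω∛1019, ω^2∛1019 where ω = e^(2πi/3) is a primitive cube root of unity, so K = Q(∛1019, ω). Now [Q(∛1019):Q] = 3 (since 1019 is not a perfect cube, x^3 - 1019 is irreducible) and [Q(ω):Q] = 2. Both 2 and 3 divide [K:Q], and [K:Q] ≤ 3·2 = 6, so [K:Q] = 6. (Equivalently: Q(∛1019) ⊂ R but ω ∉ R, so [K : Q(∛1019)] = 2.)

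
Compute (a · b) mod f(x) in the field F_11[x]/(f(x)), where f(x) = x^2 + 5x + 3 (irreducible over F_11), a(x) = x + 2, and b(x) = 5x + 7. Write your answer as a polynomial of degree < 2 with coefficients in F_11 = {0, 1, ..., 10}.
a · b ≡ 3x + 10 (mod f(x))

Multiply in F_11[x]: a(x)·b(x) = (x + 2)·(5x + 7) = 5x^2 + 6x + 3. This has degree ≥ 2, so divide by f(x) over F_11: 5x^2 + 6x + 3 = (5)·(x^2 + 5x + 3) + (3x + 10). Hence a·b ≡ 3x + 10 (mod f). (F_11[x]/(f) is a field with 11^2 = 121 elements since f is irreducible of degree 2.)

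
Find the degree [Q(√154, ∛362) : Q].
[Q(√154, ∛362) : Q] = 6

Let L = Q(√154, ∛362). Since Q(√154) ⊂ L and [Q(√154):Q] = 2, the tower law gives 2 | [L:Q]. Likewise Q(∛362) ⊂ L with [Q(∛362):Q] = 3 (because 362 is not a perfect cube), so 3 | [L:Q]. As gcd(2,3) = 1, [L:Q] is divisible by 6. Conversely L is generated over Q by √154 and ∛362, so [L:Q] ≤ 2·3 = 6. Therefore [Q(√154, ∛362) : Q] = 6.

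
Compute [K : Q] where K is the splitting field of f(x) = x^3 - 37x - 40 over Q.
[K : Q] = 6

By the rational root test, any rational root of the monic integer polynomial f(x) = x^3 - 37x - 40 must be an integer dividing the constant term -40, i.e. one of ±{1, 2, 4, 5, 8, 10, 20, 40}. Evaluating: f(1) = -76, f(-1) = -4, f(2) = -106, f(-2) = 26, f(4) = -124, f(-4) = 44, f(5) = -100, f(-5) = 20, f(8) = 176, f(-8) = -256, f(10) = 590, f(-10) = -670, f(20) = 7220, f(-20) = -7300, f(40) = 62480, f(-40) = -62560; none is 0, so f has no rational root and is therefore irreducible over Q (a cubic with no linear factor over a field is irreducible). For an irreducible cubic, the Galois group is A_3 or S_3 according as the discriminant disc(f) = -4a^3 - 27b^2 = -4·(-37)^3 - 27·(-40)^2 = 159412 is or is not a square in Q. Here disc(f) = 159412 is not a perfect square in Q, so the Galois group of f over Q is not contained in A_3 and must be all of S_3. The splitting field has degree |S_3| = 6 over Q, so [K : Q] = 6.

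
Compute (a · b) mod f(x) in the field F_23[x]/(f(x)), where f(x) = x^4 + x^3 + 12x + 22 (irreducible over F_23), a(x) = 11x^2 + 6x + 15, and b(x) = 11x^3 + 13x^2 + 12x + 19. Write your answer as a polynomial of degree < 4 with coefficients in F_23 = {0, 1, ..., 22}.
a · b ≡ 11x^3 + 13x^2 + 3x + 5 (mod f(x))

Multiply in F_23[x]: a(x)·b(x) = (11x^2 + 6x + 15)·(11x^3 + 13x^2 + 12x + 19) = 6x^5 + 2x^4 + 7x^3 + 16x^2 + 18x + 9. This has degree ≥ 4, so divide by f(x) over F_23: 6x^5 + 2x^4 + 7x^3 + 16x^2 + 18x + 9 = (6x + 19)·(x^4 + x^3 + 12x + 22) + (11x^3 + 13x^2 + 3x + 5). Hence a·b ≡ 11x^3 + 13x^2 + 3x + 5 (mod f). (F_23[x]/(f) is a field with 23^4 = 279841 elements since f is irreducible of degree 4.)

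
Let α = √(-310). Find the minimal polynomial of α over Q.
m_α(x) = x^2 + 310

α satisfies α^2 + 310 = 0, so x^2 + 310 annihilates α. Since d = -310 is squarefree and ≠ 1, it is not a perfect square in Q, so x^2 + 310 has no rational root and is therefore irreducible over Q (a degree-2 polynomial over a field is irreducible iff it has no root). Hence m_α(x) = x^2 + 310.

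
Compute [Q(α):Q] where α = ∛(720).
[Q(α):Q] = 3

The minimal polynomial of α is x^3 - 720, irreducible over Q since 720 is not a perfect cube (so x^3 - 720 has no rational root). Hence [Q(α):Q] = deg(m_α) = 3.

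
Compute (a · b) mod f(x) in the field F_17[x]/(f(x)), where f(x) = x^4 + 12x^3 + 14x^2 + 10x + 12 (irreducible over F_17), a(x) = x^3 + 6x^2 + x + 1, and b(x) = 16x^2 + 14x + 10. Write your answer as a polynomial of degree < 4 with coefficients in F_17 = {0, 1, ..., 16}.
a · b ≡ 3x^3 + 7x^2 + 6x + 8 (mod f(x))

Multiply in F_17[x]: a(x)·b(x) = (x^3 + 6x^2 + x + 1)·(16x^2 + 14x + 10) = 16x^5 + 8x^4 + 8x^3 + 5x^2 + 7x + 10. This has degree ≥ 4, so divide by f(x) over F_17: 16x^5 + 8x^4 + 8x^3 + 5x^2 + 7x + 10 = (16x + 3)·(x^4 + 12x^3 + 14x^2 + 10x + 12) + (3x^3 + 7x^2 + 6x + 8). Hence a·b ≡ 3x^3 + 7x^2 + 6x + 8 (mod f). (F_17[x]/(f) is a field with 17^4 = 83521 elements since f is irreducible of degree 4.)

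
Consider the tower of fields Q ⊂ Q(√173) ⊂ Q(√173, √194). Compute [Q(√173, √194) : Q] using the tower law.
[Q(√173, √194) : Q] = 4

[Q(√173):Q] = 2 (min poly x^2 - 173, irreducible since 173 is squarefree > 1). For the top step, suppose √194 ∈ Q(√173), say √194 = c + d√173 with c, d ∈ Q. Squaring: 194 = c^2 + 173d^2 + 2cd√173. Since √173 ∉ Q this forces 2cd = 0. If d = 0 then √194 = c ∈ Q, contradicting 194 squarefree > 1. If c = 0 then 194 = 173d^2, so 173·194 = (173d)^2 is a perfect square in Q — but 173·194 = 33562 is not a perfect square (since 173 and 194 are distinct squarefree integers). Contradiction. Hence √194 ∉ Q(√173), so x^2 - 194 stays irreducible over Q(√173) and [Q(√173, √194) : Q(√173)] = 2. By the tower law, [Q(√173, √194) : Q] = 2 · 2 = 4.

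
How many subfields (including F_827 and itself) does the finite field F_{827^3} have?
F_{827^3} has 2 subfields

The subfields of F_{p^n} are exactly the fields F_{p^d} for d | n (each is the fixed field of the unique index-d subgroup of Gal(F_{p^n}/F_p) ≅ Z/nZ). The divisors of n = 3 are {1, 3}, giving 2 subfields: F_{827^1}, F_{827^3}.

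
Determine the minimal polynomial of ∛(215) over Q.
m_α(x) = x^3 - 215

α satisfies α^3 = 215, so x^3 - 215 annihilates α. By the rational root test, a rational root p/q (in lowest terms) of x^3 - 215 would satisfy p^3 = 215 q^3, forcing q = 1 and p^3 = 215; but 215 is not a perfect cube, contradiction. A monic cubic over Q with no rational root is irreducible (any nontrivial factorization would include a linear factor). Hence x^3 - 215 is the minimal polynomial of α, and in particular [Q(α):Q] = 3.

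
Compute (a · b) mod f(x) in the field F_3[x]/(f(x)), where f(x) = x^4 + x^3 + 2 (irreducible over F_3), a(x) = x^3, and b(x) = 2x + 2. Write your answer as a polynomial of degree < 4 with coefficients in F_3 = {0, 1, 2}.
a · b ≡ 2 (mod f(x))

Multiply in F_3[x]: a(x)·b(x) = (x^3)·(2x + 2) = 2x^4 + 2x^3. This has degree ≥ 4, so divide by f(x) over F_3: 2x^4 + 2x^3 = (2)·(x^4 + x^3 + 2) + (2). Hence a·b ≡ 2 (mod f). (F_3[x]/(f) is a field with 3^4 = 81 elements since f is irreducible of degree 4.)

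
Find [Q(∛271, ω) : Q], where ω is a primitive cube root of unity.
[Q(∛271, ω) : Q] = 6

[Q(∛271):Q] = 3 (min poly x^3 - 271, irreducible since 271 is not a perfect cube). [Q(ω):Q] = 2 (min poly x^2 + x + 1). Since Q(∛271) ⊂ R and ω ∉ R, we have ω ∉ Q(∛271), so x^2 + x + 1 remains irreducible over Q(∛271) and [Q(∛271, ω) : Q(∛271)] = 2. By the tower law, [Q(∛271, ω) : Q] = 3 · 2 = 6. (In fact Q(∛271, ω) is the splitting field of x^3 - 271 over Q.)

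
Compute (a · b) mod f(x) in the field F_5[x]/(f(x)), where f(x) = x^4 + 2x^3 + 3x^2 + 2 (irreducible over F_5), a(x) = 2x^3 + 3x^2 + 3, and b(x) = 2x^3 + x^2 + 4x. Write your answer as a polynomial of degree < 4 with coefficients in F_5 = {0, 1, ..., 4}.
a · b ≡ 3x^2 + 2x + 2 (mod f(x))

Multiply in F_5[x]: a(x)·b(x) = (2x^3 + 3x^2 + 3)·(2x^3 + x^2 + 4x) = 4x^6 + 3x^5 + x^4 + 3x^3 + 3x^2 + 2x. This has degree ≥ 4, so divide by f(x) over F_5: 4x^6 + 3x^5 + x^4 + 3x^3 + 3x^2 + 2x = (4x^2 + 4)·(x^4 + 2x^3 + 3x^2 + 2) + (3x^2 + 2x + 2). Hence a·b ≡ 3x^2 + 2x + 2 (mod f). (F_5[x]/(f) is a field with 5^4 = 625 elements since f is irreducible of degree 4.)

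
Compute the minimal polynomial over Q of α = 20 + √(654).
m_α(x) = x^2 - 40x - 254

From α - 20 = √(654), squaring gives (α - 20)^2 = 654, i.e. α^2 - 40α + 400 = 654, so α^2 - 40α - 254 = 0. The discriminant of x^2 - 40x - 254 is (-40)^2 - 4·(-254) = 1600 + 1016 = 2616, and 4·(654) is not a perfect square in Q since 654 is squarefree and ≠ 1. Hence x^2 - 40x - 254 is irreducible over Q and is the minimal polynomial of α.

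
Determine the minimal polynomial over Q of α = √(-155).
m_α(x) = x^2 + 155

α satisfies α^2 + 155 = 0, so x^2 + 155 annihilates α. Since d = -155 is squarefree and ≠ 1, it is not a perfect square in Q, so x^2 + 155 has no rational root and is therefore irreducible over Q (a degree-2 polynomial over a field is irreducible iff it has no root). Hence m_α(x) = x^2 + 155.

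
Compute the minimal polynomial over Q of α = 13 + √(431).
m_α(x) = x^2 - 26x - 262

From α - 13 = √(431), squaring gives (α - 13)^2 = 431, i.e. α^2 - 26α + 169 = 431, so α^2 - 26α - 262 = 0. The discriminant of x^2 - 26x - 262 is (-26)^2 - 4·(-262) = 676 + 1048 = 1724, and 4·(431) is not a perfect square in Q since 431 is squarefree and ≠ 1. Hence x^2 - 26x - 262 is irreducible over Q and is the minimal polynomial of α.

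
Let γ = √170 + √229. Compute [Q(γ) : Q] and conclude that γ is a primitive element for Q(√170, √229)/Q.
[Q(γ) : Q] = 4 (equivalently, Q(γ) = Q(√170, √229))

Obviously Q(γ) ⊆ Q(√170, √229), and [Q(√170, √229):Q] = 4 (since 170, 229 are distinct squarefree integers > 1 with 38930 not a perfect square). To show equality we compute the minimal polynomial of γ. From γ = √170 + √229: γ^2 = 170 + 2√(38930) + 229 = 399 + 2√(38930), so γ^2 - 399 = 2√(38930); squaring, (γ^2 - 399)^2 = 4·38930, i.e. γ^4 - 798γ^2 + 159201 - 155720 = 0, i.e. γ^4 - 798γ^2 + 3481 = 0. So γ is a root of x^4 - 798x^2 + 3481. This polynomial is irreducible over Q: it has no rational root (each ±√170 ± √229 is irrational), and any factorization into two quadratics over Q would force √(38930) ∈ Q (pairing opposite roots) or √170, √229 ∈ Q (other pairings), all impossible. Hence [Q(γ):Q] = 4 = [Q(√170, √229):Q], so Q(γ) = Q(√170, √229).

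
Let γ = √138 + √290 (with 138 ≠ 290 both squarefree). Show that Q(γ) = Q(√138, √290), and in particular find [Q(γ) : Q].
[Q(γ) : Q] = 4 (equivalently, Q(γ) = Q(√138, √290))

Obviously Q(γ) ⊆ Q(√138, √290), and [Q(√138, √290):Q] = 4 (since 138, 290 are distinct squarefree integers > 1 with 40020 not a perfect square). To show equality we compute the minimal polynomial of γ. From γ = √138 + √290: γ^2 = 138 + 2√(40020) + 290 = 428 + 2√(40020), so γ^2 - 428 = 2√(40020); squaring, (γ^2 - 428)^2 = 4·40020, i.e. γ^4 - 856γ^2 + 183184 - 160080 = 0, i.e. γ^4 - 856γ^2 + 23104 = 0. So γ is a root of x^4 - 856x^2 + 23104. This polynomial is irreducible over Q: it has no rational root (each ±√138 ± √290 is irrational), and any factorization into two quadratics over Q would force √(40020) ∈ Q (pairing opposite roots) or √138, √290 ∈ Q (other pairings), all impossible. Hence [Q(γ):Q] = 4 = [Q(√138, √290):Q], so Q(γ) = Q(√138, √290).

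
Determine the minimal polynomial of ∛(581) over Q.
m_α(x) = x^3 - 581

α satisfies α^3 = 581, so x^3 - 581 annihilates α. By the rational root test, a rational root p/q (in lowest terms) of x^3 - 581 would satisfy p^3 = 581 q^3, forcing q = 1 and p^3 = 581; but 581 is not a perfect cube, contradiction. A monic cubic over Q with no rational root is irreducible (any nontrivial factorization would include a linear factor). Hence x^3 - 581 is the minimal polynomial of α, and in particular [Q(α):Q] = 3.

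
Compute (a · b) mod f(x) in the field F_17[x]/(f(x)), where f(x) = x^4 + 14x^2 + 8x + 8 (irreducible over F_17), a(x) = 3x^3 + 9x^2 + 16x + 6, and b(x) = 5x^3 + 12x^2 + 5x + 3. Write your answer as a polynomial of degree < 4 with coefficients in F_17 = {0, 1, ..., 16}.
a · b ≡ 8x^3 + 2x^2 + 13x + 6 (mod f(x))

Multiply in F_17[x]: a(x)·b(x) = (3x^3 + 9x^2 + 16x + 6)·(5x^3 + 12x^2 + 5x + 3) = 15x^6 + 13x^5 + 16x^4 + 4x^3 + 9x^2 + 10x + 1. This has degree ≥ 4, so divide by f(x) over F_17: 15x^6 + 13x^5 + 16x^4 + 4x^3 + 9x^2 + 10x + 1 = (15x^2 + 13x + 10)·(x^4 + 14x^2 + 8x + 8) + (8x^3 + 2x^2 + 13x + 6). Hence a·b ≡ 8x^3 + 2x^2 + 13x + 6 (mod f). (F_17[x]/(f) is a field with 17^4 = 83521 elements since f is irreducible of degree 4.)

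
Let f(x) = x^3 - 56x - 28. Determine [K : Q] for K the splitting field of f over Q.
[K : Q] = 6

By the rational root test, any rational root of the monic integer polynomial f(x) = x^3 - 56x - 28 must be an integer dividing the constant term -28, i.e. one of ±{1, 2, 4, 7, 14, 28}. Evaluating: f(1) = -83, f(-1) = 27, f(2) = -132, f(-2) = 76, f(4) = -188, f(-4) = 132, f(7) = -77, f(-7) = 21, f(14) = 1932, f(-14) = -1988, f(28) = 20356, f(-28) = -20412; none is 0, so f has no rational root and is therefore irreducible over Q (a cubic with no linear factor over a field is irreducible). For an irreducible cubic, the Galois group is A_3 or S_3 according as the discriminant disc(f) = -4a^3 - 27b^2 = -4·(-56)^3 - 27·(-28)^2 = 681296 is or is not a square in Q. Here disc(f) = 681296 is not a perfect square in Q, so the Galois group of f over Q is not contained in A_3 and must be all of S_3. The splitting field has degree |S_3| = 6 over Q, so [K : Q] = 6.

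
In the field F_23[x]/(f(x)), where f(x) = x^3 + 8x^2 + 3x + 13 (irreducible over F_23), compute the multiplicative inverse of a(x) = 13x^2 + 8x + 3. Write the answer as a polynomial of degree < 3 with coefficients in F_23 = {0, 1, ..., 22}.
a(x)^(-1) ≡ 5x^2 + 17x + 5 (mod f(x))

Since f is irreducible over F_23, F_23[x]/(f) is a field and a(x) ≠ 0 has an inverse. Apply the extended Euclidean algorithm to f(x) and a(x) in F_23[x]: f(x) = (16x + 12)·a(x) + (20x);  a(x) = (11x + 5)·(20x) + (3). The last nonzero remainder is the constant 3 = gcd(f, a) in F_23. Back-substituting through the division chain expresses 3 = s(x)·a(x) + t(x)·f(x) with s(x) ≡ 15x^2 + 5x + 15 (mod f), so (15x^2 + 5x + 15)·a(x) ≡ 3 (mod f). Multiplying by 3^(-1) ≡ 8 in F_23 gives a(x)^(-1) ≡ 8·(15x^2 + 5x + 15) ≡ 5x^2 + 17x + 5 (mod f). Check: (13x^2 + 8x + 3)·(5x^2 + 17x + 5) = 19x^4 + 8x^3 + 9x^2 + 22x + 15 ≡ 1 (mod x^3 + 8x^2 + 3x + 13).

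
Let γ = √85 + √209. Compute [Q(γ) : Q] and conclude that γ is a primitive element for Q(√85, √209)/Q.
[Q(γ) : Q] = 4 (equivalently, Q(γ) = Q(√85, √209))

Obviously Q(γ) ⊆ Q(√85, √209), and [Q(√85, √209):Q] = 4 (since 85, 209 are distinct squarefree integers > 1 with 17765 not a perfect square). To show equality we compute the minimal polynomial of γ. From γ = √85 + √209: γ^2 = 85 + 2√(17765) + 209 = 294 + 2√(17765), so γ^2 - 294 = 2√(17765); squaring, (γ^2 - 294)^2 = 4·17765, i.e. γ^4 - 588γ^2 + 86436 - 71060 = 0, i.e. γ^4 - 588γ^2 + 15376 = 0. So γ is a root of x^4 - 588x^2 + 15376. This polynomial is irreducible over Q: it has no rational root (each ±√85 ± √209 is irrational), and any factorization into two quadratics over Q would force √(17765) ∈ Q (pairing opposite roots) or √85, √209 ∈ Q (other pairings), all impossible. Hence [Q(γ):Q] = 4 = [Q(√85, √209):Q], so Q(γ) = Q(√85, √209).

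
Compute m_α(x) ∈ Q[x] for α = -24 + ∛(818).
m_α(x) = x^3 + 72x^2 + 1728x + 13006

Set β = α + 24 = ∛(818), so β^3 = 818. Then (α + 24)^3 - 818 = 0, i.e. α is a root of g(x) = (x + 24)^3 - 818 = x^3 + 72x^2 + 1728x + 13006. Since g(x) = h(x + 24) where h(x) = x^3 - 818, and h is irreducible over Q (because 818 is not a perfect cube, so h has no rational root, and a monic cubic with no rational root is irreducible), g is also irreducible (irreducibility is preserved under the substitution x → x + 24). Hence m_α(x) = x^3 + 72x^2 + 1728x + 13006.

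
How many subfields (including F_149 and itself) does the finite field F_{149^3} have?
F_{149^3} has 2 subfields

The subfields of F_{p^n} are exactly the fields F_{p^d} for d | n (each is the fixed field of the unique index-d subgroup of Gal(F_{p^n}/F_p) ≅ Z/nZ). The divisors of n = 3 are {1, 3}, giving 2 subfields: F_{149^1}, F_{149^3}.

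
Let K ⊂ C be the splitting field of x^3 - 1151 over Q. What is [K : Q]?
[K : Q] = 6

The roots of x^3 - 1151 are ∛1151, ω∛1151, ω^2∛1151 where ω = e^(2πi/3) is a primitive cube root of unity, so K = Q(∛1151, ω). Now [Q(∛1151):Q] = 3 (since 1151 is not a perfect cube, x^3 - 1151 is irreducible) and [Q(ω):Q] = 2. Both 2 and 3 divide [K:Q], and [K:Q] ≤ 3·2 = 6, so [K:Q] = 6. (Equivalently: Q(∛1151) ⊂ R but ω ∉ R, so [K : Q(∛1151)] = 2.)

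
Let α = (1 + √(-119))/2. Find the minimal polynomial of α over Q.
m_α(x) = x^2 - x + 30

From 2α - 1 = √(-119), squaring gives (2α - 1)^2 = -119, i.e. 4α^2 - 4α + 1 = -119, so α^2 - α + (1 + 119)/4 = 0. Since -119 ≡ 1 (mod 4), (1 + 119)/4 = 30 ∈ Z. The polynomial x^2 - x + 30 has discriminant 1 - 4·(30) = -119, which is not a perfect square in Q (d = -119 is squarefree and ≠ 1), so x^2 - x + 30 is irreducible over Q. It is the minimal polynomial of α.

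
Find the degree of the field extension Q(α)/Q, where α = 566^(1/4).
[Q(α):Q] = 4

α is a root of x^4 - 566. By Eisenstein's criterion at the prime p = 2 (which divides the constant term 566 but p^2 = 4 does not, since 566 is squarefree), x^4 - 566 is irreducible over Q. Hence [Q(α):Q] = 4.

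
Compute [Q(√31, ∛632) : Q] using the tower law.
[Q(√31, ∛632) : Q] = 6

Let L = Q(√31, ∛632). Since Q(√31) ⊂ L and [Q(√31):Q] = 2, the tower law gives 2 | [L:Q]. Likewise Q(∛632) ⊂ L with [Q(∛632):Q] = 3 (because 632 is not a perfect cube), so 3 | [L:Q]. As gcd(2,3) = 1, [L:Q] is divisible by 6. Conversely L is generated over Q by √31 and ∛632, so [L:Q] ≤ 2·3 = 6. Therefore [Q(√31, ∛632) : Q] = 6.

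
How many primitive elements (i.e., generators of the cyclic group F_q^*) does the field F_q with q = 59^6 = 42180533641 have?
There are φ(42180533640) = 9249085440 primitive elements

F_q^* is cyclic of order q - 1 = 42180533640. A cyclic group of order m has exactly φ(m) generators. Here m = 42180533640 = 2^3 · 3^2 · 5 · 7 · 29 · 163 · 3541, so the number of primitive elements is φ(42180533640) = 9249085440.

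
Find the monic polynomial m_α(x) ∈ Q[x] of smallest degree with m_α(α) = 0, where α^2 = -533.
m_α(x) = x^2 + 533

α satisfies α^2 + 533 = 0, so x^2 + 533 annihilates α. Since d = -533 is squarefree and ≠ 1, it is not a perfect square in Q, so x^2 + 533 has no rational root and is therefore irreducible over Q (a degree-2 polynomial over a field is irreducible iff it has no root). Hence m_α(x) = x^2 + 533.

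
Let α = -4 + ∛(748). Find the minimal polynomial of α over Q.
m_α(x) = x^3 + 12x^2 + 48x - 684

Set β = α + 4 = ∛(748), so β^3 = 748. Then (α + 4)^3 - 748 = 0, i.e. α is a root of g(x) = (x + 4)^3 - 748 = x^3 + 12x^2 + 48x - 684. Since g(x) = h(x + 4) where h(x) = x^3 - 748, and h is irreducible over Q (because 748 is not a perfect cube, so h has no rational root, and a monic cubic with no rational root is irreducible), g is also irreducible (irreducibility is preserved under the substitution x → x + 4). Hence m_α(x) = x^3 + 12x^2 + 48x - 684.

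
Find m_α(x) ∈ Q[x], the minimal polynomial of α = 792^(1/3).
m_α(x) = x^3 - 792

α satisfies α^3 = 792, so x^3 - 792 annihilates α. By the rational root test, a rational root p/q (in lowest terms) of x^3 - 792 would satisfy p^3 = 792 q^3, forcing q = 1 and p^3 = 792; but 792 is not a perfect cube, contradiction. A monic cubic over Q with no rational root is irreducible (any nontrivial factorization would include a linear factor). Hence x^3 - 792 is the minimal polynomial of α, and in particular [Q(α):Q] = 3.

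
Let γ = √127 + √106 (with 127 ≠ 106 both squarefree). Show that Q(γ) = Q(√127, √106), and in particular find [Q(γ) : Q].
[Q(γ) : Q] = 4 (equivalently, Q(γ) = Q(√127, √106))

Obviously Q(γ) ⊆ Q(√127, √106), and [Q(√127, √106):Q] = 4 (since 127, 106 are distinct squarefree integers > 1 with 13462 not a perfect square). To show equality we compute the minimal polynomial of γ. From γ = √127 + √106: γ^2 = 127 + 2√(13462) + 106 = 233 + 2√(13462), so γ^2 - 233 = 2√(13462); squaring, (γ^2 - 233)^2 = 4·13462, i.e. γ^4 - 466γ^2 + 54289 - 53848 = 0, i.e. γ^4 - 466γ^2 + 441 = 0. So γ is a root of x^4 - 466x^2 + 441. This polynomial is irreducible over Q: it has no rational root (each ±√127 ± √106 is irrational), and any factorization into two quadratics over Q would force √(13462) ∈ Q (pairing opposite roots) or √127, √106 ∈ Q (other pairings), all impossible. Hence [Q(γ):Q] = 4 = [Q(√127, √106):Q], so Q(γ) = Q(√127, √106).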